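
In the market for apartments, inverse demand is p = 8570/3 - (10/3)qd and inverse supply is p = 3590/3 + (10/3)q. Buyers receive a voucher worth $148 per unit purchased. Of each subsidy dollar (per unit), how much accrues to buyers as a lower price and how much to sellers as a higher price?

Pre-subsidy: 8570/3 - (10/3)q = 3590/3 + (10/3)q gives q* = 249 and p* = 6080/3.
With the rebate, buyers effectively pay pb = ps − 148, where ps is the price sellers receive.
On the curves, pb = 8570/3 - (10/3)q and ps = 3590/3 + (10/3)q; the wedge ps − pb = 148 gives 3590/3 + (10/3)q − (8570/3 - (10/3)q) = 148, so q' = 271.2.
Then pb = 8570/3 − (10/3)·271.2 = 5858/3 and ps = 3590/3 + (10/3)·271.2 = 6302/3.
Buyers' price falls by p* − pb = 6080/3 − 5858/3 = 74; sellers' price rises by ps − p* = 6302/3 − 6080/3 = 74.

Buyers gain $74 per unit; sellers gain $74 per unit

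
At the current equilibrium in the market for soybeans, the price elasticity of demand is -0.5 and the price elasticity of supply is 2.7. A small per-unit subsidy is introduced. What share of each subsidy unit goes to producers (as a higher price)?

Producer share = 0.15625

For a small subsidy around the equilibrium, the benefit split depends on the relative slopes, which at a point are proportional to the elasticities.
Buyer share = εs/(εs + |εd|) = 2.7/(2.7 + 0.5) = 0.84375; seller share = |εd|/(εs + |εd|) = 0.15625.
So producers capture 0.15625 of the subsidy.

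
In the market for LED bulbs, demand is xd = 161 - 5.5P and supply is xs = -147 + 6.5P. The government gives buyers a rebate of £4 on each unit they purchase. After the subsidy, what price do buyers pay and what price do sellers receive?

Pre-subsidy: 161 - 5.5P = -147 + 6.5P gives P* = 77/3, x* = 119/6.
With the rebate, buyers effectively pay Pb = Ps − 4, where Ps is the price sellers receive.
Demand in terms of Ps becomes xd = 161 − 5.5(Ps − 4) = 183 - 5.5Ps. Setting this equal to supply: 183 - 5.5Ps = -147 + 6.5Ps, so Ps = 27.5.
Buyers pay Pb = 27.5 − 4 = 23.5; x' = -147 + 6.5·27.5 = 31.75.

Buyers pay £23.5; sellers receive £27.5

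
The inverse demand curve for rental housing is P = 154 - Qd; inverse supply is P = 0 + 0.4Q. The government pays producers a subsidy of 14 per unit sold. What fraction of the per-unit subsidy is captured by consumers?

Consumer share = 5/7

Pre-subsidy: 154 - Q = 0 + 0.4Q gives Q* = 110 and P* = 44.
With the subsidy, sellers receive Ps = Pb + 14 for each unit, where Pb is the price buyers pay.
On the curves, Pb = 154 - Q and Ps = 0 + 0.4Q; the wedge Ps − Pb = 14 gives 0 + 0.4Q − (154 - Q) = 14, so Q' = 120.
Then Pb = 154 − 1·120 = 34 and Ps = 0 + 0.4·120 = 48.
Buyers' price falls by P* − Pb = 44 − 34 = 10; sellers' price rises by Ps − P* = 48 − 44 = 4.
So consumers capture 10/14 = 5/7 of each unit of subsidy.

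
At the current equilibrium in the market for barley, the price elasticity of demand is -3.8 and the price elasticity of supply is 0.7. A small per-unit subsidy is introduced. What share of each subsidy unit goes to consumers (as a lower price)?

Consumer share = 7/45

For a small subsidy around the equilibrium, the benefit split depends on the relative slopes, which at a point are proportional to the elasticities.
Buyer share = εs/(εs + |εd|) = 0.7/(0.7 + 3.8) = 7/45; seller share = |εd|/(εs + |εd|) = 38/45.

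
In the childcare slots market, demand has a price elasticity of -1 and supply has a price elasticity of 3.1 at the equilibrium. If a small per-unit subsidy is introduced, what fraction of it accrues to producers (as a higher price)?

Producer share = 10/41

For a small subsidy around the equilibrium, the benefit split depends on the relative slopes, which at a point are proportional to the elasticities.
Buyer share = εs/(εs + |εd|) = 3.1/(3.1 + 1) = 31/41; seller share = |εd|/(εs + |εd|) = 10/41.
So producers capture 10/41 of the subsidy.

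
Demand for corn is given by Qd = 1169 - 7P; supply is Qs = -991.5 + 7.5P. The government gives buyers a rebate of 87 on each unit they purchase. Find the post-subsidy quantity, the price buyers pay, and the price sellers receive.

Pre-subsidy: 1169 - 7P = -991.5 + 7.5P gives P* = 149, Q* = 126.
With the rebate, buyers effectively pay Pb = Ps − 87, where Ps is the price sellers receive.
Demand in terms of Ps becomes Qd = 1169 − 7(Ps − 87) = 1778 - 7Ps. Setting this equal to supply: 1778 - 7Ps = -991.5 + 7.5Ps, so Ps = 191.
Buyers pay Pb = 191 − 87 = 104; Q' = -991.5 + 7.5·191 = 441.

Q' = 441; buyers pay 104; sellers receive 191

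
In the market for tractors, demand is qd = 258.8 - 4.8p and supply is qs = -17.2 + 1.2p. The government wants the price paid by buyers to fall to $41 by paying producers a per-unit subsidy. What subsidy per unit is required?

Required subsidy s = $25 per unit

At a buyer price of 41, quantity demanded is 258.8 − 4.8·41 = 62.
Sellers supply 62 only when they receive ps with -17.2 + 1.2·ps = 62, i.e. ps = 66.
s = ps − pb = 66 − 41 = 25.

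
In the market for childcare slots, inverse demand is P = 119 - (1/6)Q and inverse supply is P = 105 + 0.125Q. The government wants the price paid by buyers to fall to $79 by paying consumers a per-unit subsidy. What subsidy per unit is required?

Required subsidy s = $56 per unit

At a buyer price of 79, quantity demanded is 714 − 6·79 = 240.
Sellers supply 240 only when they receive Ps = 105 + 0.125·240 = 135.
s = Ps − Pb = 135 − 79 = 56.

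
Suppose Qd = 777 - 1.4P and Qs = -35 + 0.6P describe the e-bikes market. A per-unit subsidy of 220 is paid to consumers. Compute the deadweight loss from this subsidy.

Pre-subsidy: 777 - 1.4P = -35 + 0.6P gives P* = 406, Q* = 208.6.
With the rebate, buyers effectively pay Pb = Ps − 220, where Ps is the price sellers receive.
Demand in terms of Ps becomes Qd = 777 − 1.4(Ps − 220) = 1085 - 1.4Ps. Setting this equal to supply: 1085 - 1.4Ps = -35 + 0.6Ps, so Ps = 560.
Buyers pay Pb = 560 − 220 = 340; Q' = -35 + 0.6·560 = 301.
The subsidy expands output by 301 − 208.6 = 92.4 past the efficient level; on those units the gap between marginal cost and willingness to pay runs from 0 up to 220.
DWL = ½ × 220 × 92.4 = 10164.

Deadweight loss = 10164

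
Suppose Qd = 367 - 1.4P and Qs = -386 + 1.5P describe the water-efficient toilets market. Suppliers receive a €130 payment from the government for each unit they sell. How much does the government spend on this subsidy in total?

Pre-subsidy: 367 - 1.4P = -386 + 1.5P gives P* = 7530/29, Q* = 101/29.
With the subsidy, sellers receive Ps = Pb + 130 for each unit, where Pb is the price buyers pay.
Supply in terms of Pb becomes Qs = -386 + 1.5(Pb + 130) = -191 + 1.5Pb. Setting this equal to demand: 367 - 1.4Pb = -191 + 1.5Pb, so Pb = 5580/29.
Sellers receive Ps = 5580/29 + 130 = 9350/29; Q' = 367 − 1.4·(5580/29) = 2831/29.
Government outlay = subsidy × quantity = 130 × 2831/29 = 368030/29.

Government cost = 368030/29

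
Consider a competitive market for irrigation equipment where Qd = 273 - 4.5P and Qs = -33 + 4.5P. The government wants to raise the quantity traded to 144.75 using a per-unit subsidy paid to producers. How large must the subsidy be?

At Q = 144.75, invert demand for the buyer price: Pb = (273 − 144.75)/4.5 = 28.5; invert supply for the seller price: Ps = (144.75 − (-33))/4.5 = 39.5.
The subsidy must fill the gap: s = Ps − Pb = 39.5 − 28.5 = 11.

Required subsidy s = 11 per unit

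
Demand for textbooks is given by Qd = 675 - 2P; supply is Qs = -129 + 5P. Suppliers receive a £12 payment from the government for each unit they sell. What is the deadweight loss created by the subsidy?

Deadweight loss = 720/7

Pre-subsidy: 675 - 2P = -129 + 5P gives P* = 804/7, Q* = 3117/7.
With the subsidy, sellers receive Ps = Pb + 12 for each unit, where Pb is the price buyers pay.
Supply in terms of Pb becomes Qs = -129 + 5(Pb + 12) = -69 + 5Pb. Setting this equal to demand: 675 - 2Pb = -69 + 5Pb, so Pb = 744/7.
Sellers receive Ps = 744/7 + 12 = 828/7; Q' = 675 − 2·(744/7) = 3237/7.
The subsidy expands output by 3237/7 − 3117/7 = 120/7 past the efficient level; on those units the gap between marginal cost and willingness to pay runs from 0 up to 12.
DWL = ½ × 12 × 120/7 = 720/7.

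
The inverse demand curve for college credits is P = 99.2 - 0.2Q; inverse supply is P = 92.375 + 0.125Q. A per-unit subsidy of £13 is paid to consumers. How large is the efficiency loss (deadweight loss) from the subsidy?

Deadweight loss = £260

Pre-subsidy: 99.2 - 0.2Q = 92.375 + 0.125Q gives Q* = 21 and P* = 95.
With the rebate, buyers effectively pay Pb = Ps − 13, where Ps is the price sellers receive.
On the curves, Pb = 99.2 - 0.2Q and Ps = 92.375 + 0.125Q; the wedge Ps − Pb = 13 gives 92.375 + 0.125Q − (99.2 - 0.2Q) = 13, so Q' = 61.
Then Pb = 99.2 − 0.2·61 = 87 and Ps = 92.375 + 0.125·61 = 100.
The subsidy expands output by 61 − 21 = 40 past the efficient level; on those units the gap between marginal cost and willingness to pay runs from 0 up to 13.
DWL = ½ × 13 × 40 = 260.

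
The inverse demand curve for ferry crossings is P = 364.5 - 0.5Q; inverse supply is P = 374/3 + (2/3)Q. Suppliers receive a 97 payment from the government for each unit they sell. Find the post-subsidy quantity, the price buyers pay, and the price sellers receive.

Pre-subsidy: 364.5 - 0.5Q = 374/3 + (2/3)Q gives Q* = 1439/7 and P* = 1832/7.
With the subsidy, sellers receive Ps = Pb + 97 for each unit, where Pb is the price buyers pay.
On the curves, Pb = 364.5 - 0.5Q and Ps = 374/3 + (2/3)Q; the wedge Ps − Pb = 97 gives 374/3 + (2/3)Q − (364.5 - 0.5Q) = 97, so Q' = 2021/7.
Then Pb = 364.5 − 0.5·(2021/7) = 1541/7 and Ps = 374/3 + (2/3)·(2021/7) = 2220/7.

Q' = 2021/7; buyers pay 1541/7; sellers receive 2220/7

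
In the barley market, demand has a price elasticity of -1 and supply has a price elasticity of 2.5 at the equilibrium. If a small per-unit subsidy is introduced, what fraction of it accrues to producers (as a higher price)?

For a small subsidy around the equilibrium, the benefit split depends on the relative slopes, which at a point are proportional to the elasticities.
Buyer share = εs/(εs + |εd|) = 2.5/(2.5 + 1) = 5/7; seller share = |εd|/(εs + |εd|) = 2/7.
So producers capture 2/7 of the subsidy.

Producer share = 2/7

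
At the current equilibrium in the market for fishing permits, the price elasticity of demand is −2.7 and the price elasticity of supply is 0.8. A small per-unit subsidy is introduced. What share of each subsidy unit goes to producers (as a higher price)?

Producer share = 27/35

For a small subsidy around the equilibrium, the benefit split depends on the relative slopes, which at a point are proportional to the elasticities.
Buyer share = εs/(εs + |εd|) = 0.8/(0.8 + 2.7) = 8/35; seller share = |εd|/(εs + |εd|) = 27/35.
So producers capture 27/35 of the subsidy.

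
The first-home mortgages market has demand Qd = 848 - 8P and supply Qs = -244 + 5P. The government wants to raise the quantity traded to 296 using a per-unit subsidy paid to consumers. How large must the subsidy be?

At Q = 296, invert demand for the buyer price: Pb = (848 − 296)/8 = 69; invert supply for the seller price: Ps = (296 − (-244))/5 = 108.
The subsidy must fill the gap: s = Ps − Pb = 108 − 69 = 39.

Required subsidy s = 39 per unit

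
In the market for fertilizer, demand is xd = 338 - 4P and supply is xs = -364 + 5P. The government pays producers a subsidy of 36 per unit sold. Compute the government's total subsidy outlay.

Pre-subsidy: 338 - 4P = -364 + 5P gives P* = 78, x* = 26.
With the subsidy, sellers receive Ps = Pb + 36 for each unit, where Pb is the price buyers pay.
Supply in terms of Pb becomes xs = -364 + 5(Pb + 36) = -184 + 5Pb. Setting this equal to demand: 338 - 4Pb = -184 + 5Pb, so Pb = 58.
Sellers receive Ps = 58 + 36 = 94; x' = 338 − 4·58 = 106.
Government outlay = subsidy × quantity = 36 × 106 = 3816.

Government cost = 3816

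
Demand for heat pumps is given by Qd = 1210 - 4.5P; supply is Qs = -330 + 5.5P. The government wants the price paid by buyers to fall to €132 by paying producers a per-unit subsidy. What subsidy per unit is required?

At a buyer price of 132, quantity demanded is 1210 − 4.5·132 = 616.
Sellers supply 616 only when they receive Ps with -330 + 5.5·Ps = 616, i.e. Ps = 172.
s = Ps − Pb = 172 − 132 = 40.

Required subsidy s = €40 per unit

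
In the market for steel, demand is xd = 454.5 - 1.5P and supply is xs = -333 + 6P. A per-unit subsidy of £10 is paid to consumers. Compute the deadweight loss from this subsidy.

Pre-subsidy: 454.5 - 1.5P = -333 + 6P gives P* = 105, x* = 297.
With the rebate, buyers effectively pay Pb = Ps − 10, where Ps is the price sellers receive.
Demand in terms of Ps becomes xd = 454.5 − 1.5(Ps − 10) = 469.5 - 1.5Ps. Setting this equal to supply: 469.5 - 1.5Ps = -333 + 6Ps, so Ps = 107.
Buyers pay Pb = 107 − 10 = 97; x' = -333 + 6·107 = 309.
The subsidy expands output by 309 − 297 = 12 past the efficient level; on those units the gap between marginal cost and willingness to pay runs from 0 up to 10.
DWL = ½ × 10 × 12 = 60.

Deadweight loss = £60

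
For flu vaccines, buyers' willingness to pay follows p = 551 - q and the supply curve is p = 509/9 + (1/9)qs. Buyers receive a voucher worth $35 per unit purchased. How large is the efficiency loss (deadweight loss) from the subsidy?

Pre-subsidy: 551 - q = 509/9 + (1/9)q gives q* = 445 and p* = 106.
With the rebate, buyers effectively pay pb = ps − 35, where ps is the price sellers receive.
On the curves, pb = 551 - q and ps = 509/9 + (1/9)q; the wedge ps − pb = 35 gives 509/9 + (1/9)q − (551 - q) = 35, so q' = 476.5.
Then pb = 551 − 1·476.5 = 74.5 and ps = 509/9 + (1/9)·476.5 = 109.5.
The subsidy expands output by 476.5 − 445 = 31.5 past the efficient level; on those units the gap between marginal cost and willingness to pay runs from 0 up to 35.
DWL = ½ × 35 × 31.5 = 551.25.

Deadweight loss = $551.25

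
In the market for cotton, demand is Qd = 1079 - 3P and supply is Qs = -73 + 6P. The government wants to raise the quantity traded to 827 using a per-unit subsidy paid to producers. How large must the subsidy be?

Required subsidy s = 66 per unit

At Q = 827, invert demand for the buyer price: Pb = (1079 − 827)/3 = 84; invert supply for the seller price: Ps = (827 − (-73))/6 = 150.
The subsidy must fill the gap: s = Ps − Pb = 150 − 84 = 66.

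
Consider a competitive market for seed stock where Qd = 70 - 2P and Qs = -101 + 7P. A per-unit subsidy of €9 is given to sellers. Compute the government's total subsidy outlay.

Pre-subsidy: 70 - 2P = -101 + 7P gives P* = 19, Q* = 32.
With the subsidy, sellers receive Ps = Pb + 9 for each unit, where Pb is the price buyers pay.
Supply in terms of Pb becomes Qs = -101 + 7(Pb + 9) = -38 + 7Pb. Setting this equal to demand: 70 - 2Pb = -38 + 7Pb, so Pb = 12.
Sellers receive Ps = 12 + 9 = 21; Q' = 70 − 2·12 = 46.
Government outlay = subsidy × quantity = 9 × 46 = 414.

Government cost = €414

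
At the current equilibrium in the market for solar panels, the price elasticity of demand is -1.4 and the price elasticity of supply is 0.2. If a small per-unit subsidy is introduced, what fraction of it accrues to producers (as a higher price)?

Producer share = 0.875

For a small subsidy around the equilibrium, the benefit split depends on the relative slopes, which at a point are proportional to the elasticities.
Buyer share = εs/(εs + |εd|) = 0.2/(0.2 + 1.4) = 0.125; seller share = |εd|/(εs + |εd|) = 0.875.
So producers capture 0.875 of the subsidy.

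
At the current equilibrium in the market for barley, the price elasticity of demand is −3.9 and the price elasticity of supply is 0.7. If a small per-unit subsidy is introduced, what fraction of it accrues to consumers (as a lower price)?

For a small subsidy around the equilibrium, the benefit split depends on the relative slopes, which at a point are proportional to the elasticities.
Buyer share = εs/(εs + |εd|) = 0.7/(0.7 + 3.9) = 7/46; seller share = |εd|/(εs + |εd|) = 39/46.

Consumer share = 7/46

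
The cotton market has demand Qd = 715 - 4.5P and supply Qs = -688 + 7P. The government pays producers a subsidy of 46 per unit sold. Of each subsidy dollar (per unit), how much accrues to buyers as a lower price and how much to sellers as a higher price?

Pre-subsidy: 715 - 4.5P = -688 + 7P gives P* = 122, Q* = 166.
With the subsidy, sellers receive Ps = Pb + 46 for each unit, where Pb is the price buyers pay.
Supply in terms of Pb becomes Qs = -688 + 7(Pb + 46) = -366 + 7Pb. Setting this equal to demand: 715 - 4.5Pb = -366 + 7Pb, so Pb = 94.
Sellers receive Ps = 94 + 46 = 140; Q' = 715 − 4.5·94 = 292.
Buyers' price falls by P* − Pb = 122 − 94 = 28; sellers' price rises by Ps − P* = 140 − 122 = 18.

Buyers gain 28 per unit; sellers gain 18 per unit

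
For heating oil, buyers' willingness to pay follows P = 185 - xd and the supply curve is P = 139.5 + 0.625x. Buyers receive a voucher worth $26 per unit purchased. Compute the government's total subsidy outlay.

Government cost = $1144

Pre-subsidy: 185 - x = 139.5 + 0.625x gives x* = 28 and P* = 157.
With the rebate, buyers effectively pay Pb = Ps − 26, where Ps is the price sellers receive.
On the curves, Pb = 185 - x and Ps = 139.5 + 0.625x; the wedge Ps − Pb = 26 gives 139.5 + 0.625x − (185 - x) = 26, so x' = 44.
Then Pb = 185 − 1·44 = 141 and Ps = 139.5 + 0.625·44 = 167.
Government outlay = subsidy × quantity = 26 × 44 = 1144.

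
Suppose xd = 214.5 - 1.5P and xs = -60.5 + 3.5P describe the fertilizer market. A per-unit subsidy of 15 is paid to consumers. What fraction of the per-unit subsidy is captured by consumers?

Consumer share = 0.7

Pre-subsidy: 214.5 - 1.5P = -60.5 + 3.5P gives P* = 55, x* = 132.
With the rebate, buyers effectively pay Pb = Ps − 15, where Ps is the price sellers receive.
Demand in terms of Ps becomes xd = 214.5 − 1.5(Ps − 15) = 237 - 1.5Ps. Setting this equal to supply: 237 - 1.5Ps = -60.5 + 3.5Ps, so Ps = 59.5.
Buyers pay Pb = 59.5 − 15 = 44.5; x' = -60.5 + 3.5·59.5 = 147.75.
Buyers' price falls by P* − Pb = 55 − 44.5 = 10.5; sellers' price rises by Ps − P* = 59.5 − 55 = 4.5.
So consumers capture 10.5/15 = 0.7 of each unit of subsidy.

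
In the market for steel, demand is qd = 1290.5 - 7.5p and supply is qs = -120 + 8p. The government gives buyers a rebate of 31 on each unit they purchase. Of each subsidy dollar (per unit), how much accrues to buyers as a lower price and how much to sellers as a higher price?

Buyers gain 16 per unit; sellers gain 15 per unit

Pre-subsidy: 1290.5 - 7.5p = -120 + 8p gives p* = 91, q* = 608.
With the rebate, buyers effectively pay pb = ps − 31, where ps is the price sellers receive.
Demand in terms of ps becomes qd = 1290.5 − 7.5(ps − 31) = 1523 - 7.5ps. Setting this equal to supply: 1523 - 7.5ps = -120 + 8ps, so ps = 106.
Buyers pay pb = 106 − 31 = 75; q' = -120 + 8·106 = 728.
Buyers' price falls by p* − pb = 91 − 75 = 16; sellers' price rises by ps − p* = 106 − 91 = 15.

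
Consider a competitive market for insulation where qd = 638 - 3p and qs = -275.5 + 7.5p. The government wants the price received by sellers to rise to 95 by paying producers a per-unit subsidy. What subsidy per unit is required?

At a seller price of 95, quantity supplied is -275.5 + 7.5·95 = 437.
Buyers absorb 437 only when they pay pb with 638 − 3·pb = 437, i.e. pb = 67.
s = ps − pb = 95 − 67 = 28.

Required subsidy s = 28 per unit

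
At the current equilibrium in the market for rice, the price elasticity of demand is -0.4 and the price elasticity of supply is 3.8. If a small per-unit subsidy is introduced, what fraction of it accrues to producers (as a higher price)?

For a small subsidy around the equilibrium, the benefit split depends on the relative slopes, which at a point are proportional to the elasticities.
Buyer share = εs/(εs + |εd|) = 3.8/(3.8 + 0.4) = 19/21; seller share = |εd|/(εs + |εd|) = 2/21.
So producers capture 2/21 of the subsidy.

Producer share = 2/21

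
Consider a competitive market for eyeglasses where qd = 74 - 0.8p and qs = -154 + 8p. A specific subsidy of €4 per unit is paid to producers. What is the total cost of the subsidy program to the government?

Government cost = 2472/11

Pre-subsidy: 74 - 0.8p = -154 + 8p gives p* = 285/11, q* = 586/11.
With the subsidy, sellers receive ps = pb + 4 for each unit, where pb is the price buyers pay.
Supply in terms of pb becomes qs = -154 + 8(pb + 4) = -122 + 8pb. Setting this equal to demand: 74 - 0.8pb = -122 + 8pb, so pb = 245/11.
Sellers receive ps = 245/11 + 4 = 289/11; q' = 74 − 0.8·(245/11) = 618/11.
Government outlay = subsidy × quantity = 4 × 618/11 = 2472/11.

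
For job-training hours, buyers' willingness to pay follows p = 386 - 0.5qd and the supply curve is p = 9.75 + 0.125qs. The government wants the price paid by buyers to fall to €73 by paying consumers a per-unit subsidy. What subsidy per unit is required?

Required subsidy s = €15 per unit

At a buyer price of 73, quantity demanded is 772 − 2·73 = 626.
Sellers supply 626 only when they receive ps = 9.75 + 0.125·626 = 88.
s = ps − pb = 88 − 73 = 15.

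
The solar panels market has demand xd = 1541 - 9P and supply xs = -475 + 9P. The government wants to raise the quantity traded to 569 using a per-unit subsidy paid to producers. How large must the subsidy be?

At x = 569, invert demand for the buyer price: Pb = (1541 − 569)/9 = 108; invert supply for the seller price: Ps = (569 − (-475))/9 = 116.
The subsidy must fill the gap: s = Ps − Pb = 116 − 108 = 8.

Required subsidy s = 8 per unit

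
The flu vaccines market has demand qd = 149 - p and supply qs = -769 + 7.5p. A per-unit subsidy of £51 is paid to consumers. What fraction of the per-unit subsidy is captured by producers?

Pre-subsidy: 149 - p = -769 + 7.5p gives p* = 108, q* = 41.
With the rebate, buyers effectively pay pb = ps − 51, where ps is the price sellers receive.
Demand in terms of ps becomes qd = 149 − 1(ps − 51) = 200 - ps. Setting this equal to supply: 200 - ps = -769 + 7.5ps, so ps = 114.
Buyers pay pb = 114 − 51 = 63; q' = -769 + 7.5·114 = 86.
Buyers' price falls by p* − pb = 108 − 63 = 45; sellers' price rises by ps − p* = 114 − 108 = 6.
So producers capture 6/51 = 2/17 of each unit of subsidy.

Producer share = 2/17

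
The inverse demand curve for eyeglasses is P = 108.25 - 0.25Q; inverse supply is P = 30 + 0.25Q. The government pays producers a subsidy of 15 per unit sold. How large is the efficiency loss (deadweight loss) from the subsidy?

Pre-subsidy: 108.25 - 0.25Q = 30 + 0.25Q gives Q* = 156.5 and P* = 69.125.
With the subsidy, sellers receive Ps = Pb + 15 for each unit, where Pb is the price buyers pay.
On the curves, Pb = 108.25 - 0.25Q and Ps = 30 + 0.25Q; the wedge Ps − Pb = 15 gives 30 + 0.25Q − (108.25 - 0.25Q) = 15, so Q' = 186.5.
Then Pb = 108.25 − 0.25·186.5 = 61.625 and Ps = 30 + 0.25·186.5 = 76.625.
The subsidy expands output by 186.5 − 156.5 = 30 past the efficient level; on those units the gap between marginal cost and willingness to pay runs from 0 up to 15.
DWL = ½ × 15 × 30 = 225.

Deadweight loss = 225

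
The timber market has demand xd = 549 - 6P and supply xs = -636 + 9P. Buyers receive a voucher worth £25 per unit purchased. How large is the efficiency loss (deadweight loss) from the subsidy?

Pre-subsidy: 549 - 6P = -636 + 9P gives P* = 79, x* = 75.
With the rebate, buyers effectively pay Pb = Ps − 25, where Ps is the price sellers receive.
Demand in terms of Ps becomes xd = 549 − 6(Ps − 25) = 699 - 6Ps. Setting this equal to supply: 699 - 6Ps = -636 + 9Ps, so Ps = 89.
Buyers pay Pb = 89 − 25 = 64; x' = -636 + 9·89 = 165.
The subsidy expands output by 165 − 75 = 90 past the efficient level; on those units the gap between marginal cost and willingness to pay runs from 0 up to 25.
DWL = ½ × 25 × 90 = 1125.

Deadweight loss = £1125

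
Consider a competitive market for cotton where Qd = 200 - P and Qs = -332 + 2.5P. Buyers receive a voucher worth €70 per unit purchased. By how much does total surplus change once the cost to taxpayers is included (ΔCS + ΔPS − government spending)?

Pre-subsidy: 200 - P = -332 + 2.5P gives P* = 152, Q* = 48.
With the rebate, buyers effectively pay Pb = Ps − 70, where Ps is the price sellers receive.
Demand in terms of Ps becomes Qd = 200 − 1(Ps − 70) = 270 - Ps. Setting this equal to supply: 270 - Ps = -332 + 2.5Ps, so Ps = 172.
Buyers pay Pb = 172 − 70 = 102; Q' = -332 + 2.5·172 = 98.
ΔCS = ½(48 + 98)(152 − 102) = 3650; ΔPS = ½(48 + 98)(172 − 152) = 1460.
Government spending = 70 × 98 = 6860.
Net change = 3650 + 1460 − 6860 = -1750. The loss equals the DWL triangle ½·70·50.

Net change in total surplus = -€1750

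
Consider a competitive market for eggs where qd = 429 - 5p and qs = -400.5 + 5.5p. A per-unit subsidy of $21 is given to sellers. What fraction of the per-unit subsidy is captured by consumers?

Pre-subsidy: 429 - 5p = -400.5 + 5.5p gives p* = 79, q* = 34.
With the subsidy, sellers receive ps = pb + 21 for each unit, where pb is the price buyers pay.
Supply in terms of pb becomes qs = -400.5 + 5.5(pb + 21) = -285 + 5.5pb. Setting this equal to demand: 429 - 5pb = -285 + 5.5pb, so pb = 68.
Sellers receive ps = 68 + 21 = 89; q' = 429 − 5·68 = 89.
Buyers' price falls by p* − pb = 79 − 68 = 11; sellers' price rises by ps − p* = 89 − 79 = 10.
So consumers capture 11/21 = 11/21 of each unit of subsidy.

Consumer share = 11/21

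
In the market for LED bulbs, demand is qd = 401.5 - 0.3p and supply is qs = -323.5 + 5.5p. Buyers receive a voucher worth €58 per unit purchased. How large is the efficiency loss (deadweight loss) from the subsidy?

Pre-subsidy: 401.5 - 0.3p = -323.5 + 5.5p gives p* = 125, q* = 364.
With the rebate, buyers effectively pay pb = ps − 58, where ps is the price sellers receive.
Demand in terms of ps becomes qd = 401.5 − 0.3(ps − 58) = 418.9 - 0.3ps. Setting this equal to supply: 418.9 - 0.3ps = -323.5 + 5.5ps, so ps = 128.
Buyers pay pb = 128 − 58 = 70; q' = -323.5 + 5.5·128 = 380.5.
The subsidy expands output by 380.5 − 364 = 16.5 past the efficient level; on those units the gap between marginal cost and willingness to pay runs from 0 up to 58.
DWL = ½ × 58 × 16.5 = 478.5.

Deadweight loss = €478.5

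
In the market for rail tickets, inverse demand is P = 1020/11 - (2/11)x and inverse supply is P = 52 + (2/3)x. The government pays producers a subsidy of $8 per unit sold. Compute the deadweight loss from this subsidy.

Pre-subsidy: 1020/11 - (2/11)x = 52 + (2/3)x gives x* = 48 and P* = 84.
With the subsidy, sellers receive Ps = Pb + 8 for each unit, where Pb is the price buyers pay.
On the curves, Pb = 1020/11 - (2/11)x and Ps = 52 + (2/3)x; the wedge Ps − Pb = 8 gives 52 + (2/3)x − (1020/11 - (2/11)x) = 8, so x' = 402/7.
Then Pb = 1020/11 − (2/11)·(402/7) = 576/7 and Ps = 52 + (2/3)·(402/7) = 632/7.
The subsidy expands output by 402/7 − 48 = 66/7 past the efficient level; on those units the gap between marginal cost and willingness to pay runs from 0 up to 8.
DWL = ½ × 8 × 66/7 = 264/7.

Deadweight loss = 264/7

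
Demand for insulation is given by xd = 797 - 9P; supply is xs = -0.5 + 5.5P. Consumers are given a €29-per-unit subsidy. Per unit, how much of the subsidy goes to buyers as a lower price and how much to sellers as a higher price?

Pre-subsidy: 797 - 9P = -0.5 + 5.5P gives P* = 55, x* = 302.
With the rebate, buyers effectively pay Pb = Ps − 29, where Ps is the price sellers receive.
Demand in terms of Ps becomes xd = 797 − 9(Ps − 29) = 1058 - 9Ps. Setting this equal to supply: 1058 - 9Ps = -0.5 + 5.5Ps, so Ps = 73.
Buyers pay Pb = 73 − 29 = 44; x' = -0.5 + 5.5·73 = 401.
Buyers' price falls by P* − Pb = 55 − 44 = 11; sellers' price rises by Ps − P* = 73 − 55 = 18.

Buyers gain €11 per unit; sellers gain €18 per unit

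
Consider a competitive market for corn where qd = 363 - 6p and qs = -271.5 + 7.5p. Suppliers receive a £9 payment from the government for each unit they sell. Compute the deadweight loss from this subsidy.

Deadweight loss = £135

Pre-subsidy: 363 - 6p = -271.5 + 7.5p gives p* = 47, q* = 81.
With the subsidy, sellers receive ps = pb + 9 for each unit, where pb is the price buyers pay.
Supply in terms of pb becomes qs = -271.5 + 7.5(pb + 9) = -204 + 7.5pb. Setting this equal to demand: 363 - 6pb = -204 + 7.5pb, so pb = 42.
Sellers receive ps = 42 + 9 = 51; q' = 363 − 6·42 = 111.
The subsidy expands output by 111 − 81 = 30 past the efficient level; on those units the gap between marginal cost and willingness to pay runs from 0 up to 9.
DWL = ½ × 9 × 30 = 135.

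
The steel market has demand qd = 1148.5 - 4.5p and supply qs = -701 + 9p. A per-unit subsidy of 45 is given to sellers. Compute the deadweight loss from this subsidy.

Deadweight loss = 3037.5

Pre-subsidy: 1148.5 - 4.5p = -701 + 9p gives p* = 137, q* = 532.
With the subsidy, sellers receive ps = pb + 45 for each unit, where pb is the price buyers pay.
Supply in terms of pb becomes qs = -701 + 9(pb + 45) = -296 + 9pb. Setting this equal to demand: 1148.5 - 4.5pb = -296 + 9pb, so pb = 107.
Sellers receive ps = 107 + 45 = 152; q' = 1148.5 − 4.5·107 = 667.
The subsidy expands output by 667 − 532 = 135 past the efficient level; on those units the gap between marginal cost and willingness to pay runs from 0 up to 45.
DWL = ½ × 45 × 135 = 3037.5.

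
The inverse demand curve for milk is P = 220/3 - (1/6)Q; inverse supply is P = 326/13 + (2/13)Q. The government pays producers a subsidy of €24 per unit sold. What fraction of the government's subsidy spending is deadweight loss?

DWL / government spending = 234/1409

Pre-subsidy: 220/3 - (1/6)Q = 326/13 + (2/13)Q gives Q* = 150.56 and P* = 48.24.
With the subsidy, sellers receive Ps = Pb + 24 for each unit, where Pb is the price buyers pay.
On the curves, Pb = 220/3 - (1/6)Q and Ps = 326/13 + (2/13)Q; the wedge Ps − Pb = 24 gives 326/13 + (2/13)Q − (220/3 - (1/6)Q) = 24, so Q' = 225.44.
Then Pb = 220/3 − (1/6)·225.44 = 35.76 and Ps = 326/13 + (2/13)·225.44 = 59.76.
ΔCS = ½(150.56 + 225.44)(48.24 − 35.76) = 2346.24; ΔPS = ½(150.56 + 225.44)(59.76 − 48.24) = 2165.76.
Government spending = 24 × 225.44 = 5410.56.
DWL = ½ × 24 × (225.44 − 150.56) = 898.56; fraction = 898.56 / 5410.56 = 234/1409.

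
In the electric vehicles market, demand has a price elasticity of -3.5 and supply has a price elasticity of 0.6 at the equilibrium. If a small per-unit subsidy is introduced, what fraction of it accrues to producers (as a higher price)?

For a small subsidy around the equilibrium, the benefit split depends on the relative slopes, which at a point are proportional to the elasticities.
Buyer share = εs/(εs + |εd|) = 0.6/(0.6 + 3.5) = 6/41; seller share = |εd|/(εs + |εd|) = 35/41.
So producers capture 35/41 of the subsidy.

Producer share = 35/41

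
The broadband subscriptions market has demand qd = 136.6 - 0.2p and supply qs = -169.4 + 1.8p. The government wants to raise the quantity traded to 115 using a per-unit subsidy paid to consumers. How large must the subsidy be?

Required subsidy s = 50 per unit

At q = 115, invert demand for the buyer price: pb = (136.6 − 115)/0.2 = 108; invert supply for the seller price: ps = (115 − (-169.4))/1.8 = 158.
The subsidy must fill the gap: s = ps − pb = 158 − 108 = 50.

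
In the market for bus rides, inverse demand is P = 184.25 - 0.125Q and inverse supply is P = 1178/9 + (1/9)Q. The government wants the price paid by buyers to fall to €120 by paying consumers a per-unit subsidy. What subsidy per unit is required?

At a buyer price of 120, quantity demanded is 1474 − 8·120 = 514.
Sellers supply 514 only when they receive Ps = 1178/9 + (1/9)·514 = 188.
s = Ps − Pb = 188 − 120 = 68.

Required subsidy s = €68 per unit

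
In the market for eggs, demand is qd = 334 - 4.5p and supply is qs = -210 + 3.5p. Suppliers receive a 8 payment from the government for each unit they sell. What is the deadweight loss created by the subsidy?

Deadweight loss = 63

Pre-subsidy: 334 - 4.5p = -210 + 3.5p gives p* = 68, q* = 28.
With the subsidy, sellers receive ps = pb + 8 for each unit, where pb is the price buyers pay.
Supply in terms of pb becomes qs = -210 + 3.5(pb + 8) = -182 + 3.5pb. Setting this equal to demand: 334 - 4.5pb = -182 + 3.5pb, so pb = 64.5.
Sellers receive ps = 64.5 + 8 = 72.5; q' = 334 − 4.5·64.5 = 43.75.
The subsidy expands output by 43.75 − 28 = 15.75 past the efficient level; on those units the gap between marginal cost and willingness to pay runs from 0 up to 8.
DWL = ½ × 8 × 15.75 = 63.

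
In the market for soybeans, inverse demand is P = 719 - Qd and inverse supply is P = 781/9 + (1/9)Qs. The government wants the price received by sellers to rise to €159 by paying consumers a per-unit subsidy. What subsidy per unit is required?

Required subsidy s = €90 per unit

At a seller price of 159, quantity supplied is -781 + 9·159 = 650.
Buyers absorb 650 only when they pay Pb = 719 − 1·650 = 69.
s = Ps − Pb = 159 − 69 = 90.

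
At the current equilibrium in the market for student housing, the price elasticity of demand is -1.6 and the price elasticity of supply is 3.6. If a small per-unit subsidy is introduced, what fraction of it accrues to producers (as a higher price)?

Producer share = 4/13

For a small subsidy around the equilibrium, the benefit split depends on the relative slopes, which at a point are proportional to the elasticities.
Buyer share = εs/(εs + |εd|) = 3.6/(3.6 + 1.6) = 9/13; seller share = |εd|/(εs + |εd|) = 4/13.
So producers capture 4/13 of the subsidy.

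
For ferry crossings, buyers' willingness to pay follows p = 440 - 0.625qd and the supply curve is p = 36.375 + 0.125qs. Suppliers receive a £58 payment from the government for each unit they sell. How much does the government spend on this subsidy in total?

Government cost = £35699

Pre-subsidy: 440 - 0.625q = 36.375 + 0.125q gives q* = 3229/6 and p* = 4975/48.
With the subsidy, sellers receive ps = pb + 58 for each unit, where pb is the price buyers pay.
On the curves, pb = 440 - 0.625q and ps = 36.375 + 0.125q; the wedge ps − pb = 58 gives 36.375 + 0.125q − (440 - 0.625q) = 58, so q' = 615.5.
Then pb = 440 − 0.625·615.5 = 55.3125 and ps = 36.375 + 0.125·615.5 = 113.3125.
Government outlay = subsidy × quantity = 58 × 615.5 = 35699.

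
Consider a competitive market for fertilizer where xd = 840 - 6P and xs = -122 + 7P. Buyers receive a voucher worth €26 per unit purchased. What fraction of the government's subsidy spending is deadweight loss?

Pre-subsidy: 840 - 6P = -122 + 7P gives P* = 74, x* = 396.
With the rebate, buyers effectively pay Pb = Ps − 26, where Ps is the price sellers receive.
Demand in terms of Ps becomes xd = 840 − 6(Ps − 26) = 996 - 6Ps. Setting this equal to supply: 996 - 6Ps = -122 + 7Ps, so Ps = 86.
Buyers pay Pb = 86 − 26 = 60; x' = -122 + 7·86 = 480.
ΔCS = ½(396 + 480)(74 − 60) = 6132; ΔPS = ½(396 + 480)(86 − 74) = 5256.
Government spending = 26 × 480 = 12480.
DWL = ½ × 26 × (480 − 396) = 1092; fraction = 1092 / 12480 = 0.0875.

DWL / government spending = 0.0875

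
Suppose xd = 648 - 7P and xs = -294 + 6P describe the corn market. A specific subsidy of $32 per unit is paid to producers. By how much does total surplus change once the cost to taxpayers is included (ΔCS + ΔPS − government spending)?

Net change in total surplus = -21504/13

Pre-subsidy: 648 - 7P = -294 + 6P gives P* = 942/13, x* = 1830/13.
With the subsidy, sellers receive Ps = Pb + 32 for each unit, where Pb is the price buyers pay.
Supply in terms of Pb becomes xs = -294 + 6(Pb + 32) = -102 + 6Pb. Setting this equal to demand: 648 - 7Pb = -102 + 6Pb, so Pb = 750/13.
Sellers receive Ps = 750/13 + 32 = 1166/13; x' = 648 − 7·(750/13) = 3174/13.
ΔCS = ½(1830/13 + 3174/13)(942/13 − 750/13) = 480384/169; ΔPS = ½(1830/13 + 3174/13)(1166/13 − 942/13) = 560448/169.
Government spending = 32 × 3174/13 = 101568/13.
Net change = 480384/169 + 560448/169 − 101568/13 = -21504/13. The loss equals the DWL triangle ½·32·1344/13.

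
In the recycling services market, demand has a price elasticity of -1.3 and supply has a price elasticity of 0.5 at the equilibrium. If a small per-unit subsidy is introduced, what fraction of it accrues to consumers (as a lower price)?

Consumer share = 5/18

For a small subsidy around the equilibrium, the benefit split depends on the relative slopes, which at a point are proportional to the elasticities.
Buyer share = εs/(εs + |εd|) = 0.5/(0.5 + 1.3) = 5/18; seller share = |εd|/(εs + |εd|) = 13/18.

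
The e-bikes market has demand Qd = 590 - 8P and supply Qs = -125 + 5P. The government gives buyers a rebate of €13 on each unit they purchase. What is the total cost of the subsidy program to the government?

Government cost = €2470

Pre-subsidy: 590 - 8P = -125 + 5P gives P* = 55, Q* = 150.
With the rebate, buyers effectively pay Pb = Ps − 13, where Ps is the price sellers receive.
Demand in terms of Ps becomes Qd = 590 − 8(Ps − 13) = 694 - 8Ps. Setting this equal to supply: 694 - 8Ps = -125 + 5Ps, so Ps = 63.
Buyers pay Pb = 63 − 13 = 50; Q' = -125 + 5·63 = 190.
Government outlay = subsidy × quantity = 13 × 190 = 2470.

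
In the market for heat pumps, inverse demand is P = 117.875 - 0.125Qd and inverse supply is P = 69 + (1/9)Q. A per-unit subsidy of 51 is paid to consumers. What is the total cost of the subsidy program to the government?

Pre-subsidy: 117.875 - 0.125Q = 69 + (1/9)Q gives Q* = 207 and P* = 92.
With the rebate, buyers effectively pay Pb = Ps − 51, where Ps is the price sellers receive.
On the curves, Pb = 117.875 - 0.125Q and Ps = 69 + (1/9)Q; the wedge Ps − Pb = 51 gives 69 + (1/9)Q − (117.875 - 0.125Q) = 51, so Q' = 423.
Then Pb = 117.875 − 0.125·423 = 65 and Ps = 69 + (1/9)·423 = 116.
Government outlay = subsidy × quantity = 51 × 423 = 21573.

Government cost = 21573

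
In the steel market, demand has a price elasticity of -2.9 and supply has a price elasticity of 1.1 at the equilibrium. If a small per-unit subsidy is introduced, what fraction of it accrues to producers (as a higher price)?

Producer share = 0.725

For a small subsidy around the equilibrium, the benefit split depends on the relative slopes, which at a point are proportional to the elasticities.
Buyer share = εs/(εs + |εd|) = 1.1/(1.1 + 2.9) = 0.275; seller share = |εd|/(εs + |εd|) = 0.725.
So producers capture 0.725 of the subsidy.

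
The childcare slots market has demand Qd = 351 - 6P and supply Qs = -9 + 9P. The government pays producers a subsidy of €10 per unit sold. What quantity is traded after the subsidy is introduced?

Q' = 243

Pre-subsidy: 351 - 6P = -9 + 9P gives P* = 24, Q* = 207.
With the subsidy, sellers receive Ps = Pb + 10 for each unit, where Pb is the price buyers pay.
Supply in terms of Pb becomes Qs = -9 + 9(Pb + 10) = 81 + 9Pb. Setting this equal to demand: 351 - 6Pb = 81 + 9Pb, so Pb = 18.
Sellers receive Ps = 18 + 10 = 28; Q' = 351 − 6·18 = 243.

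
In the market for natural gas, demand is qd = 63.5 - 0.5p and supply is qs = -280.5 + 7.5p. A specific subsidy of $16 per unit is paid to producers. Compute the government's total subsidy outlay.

Pre-subsidy: 63.5 - 0.5p = -280.5 + 7.5p gives p* = 43, q* = 42.
With the subsidy, sellers receive ps = pb + 16 for each unit, where pb is the price buyers pay.
Supply in terms of pb becomes qs = -280.5 + 7.5(pb + 16) = -160.5 + 7.5pb. Setting this equal to demand: 63.5 - 0.5pb = -160.5 + 7.5pb, so pb = 28.
Sellers receive ps = 28 + 16 = 44; q' = 63.5 − 0.5·28 = 49.5.
Government outlay = subsidy × quantity = 16 × 49.5 = 792.

Government cost = $792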